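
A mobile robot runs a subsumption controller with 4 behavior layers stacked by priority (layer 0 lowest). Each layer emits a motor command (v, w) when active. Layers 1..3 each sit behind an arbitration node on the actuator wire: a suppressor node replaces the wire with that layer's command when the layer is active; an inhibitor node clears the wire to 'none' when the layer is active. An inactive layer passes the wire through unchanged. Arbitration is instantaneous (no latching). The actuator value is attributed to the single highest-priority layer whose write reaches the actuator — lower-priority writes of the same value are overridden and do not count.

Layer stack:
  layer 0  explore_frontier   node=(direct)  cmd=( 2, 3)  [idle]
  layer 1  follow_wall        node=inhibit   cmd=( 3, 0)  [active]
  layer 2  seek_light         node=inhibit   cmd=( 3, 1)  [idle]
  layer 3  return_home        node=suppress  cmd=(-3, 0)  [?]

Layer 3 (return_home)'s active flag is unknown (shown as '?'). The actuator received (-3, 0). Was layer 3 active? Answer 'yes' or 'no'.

yes

If layer 3 is active=yes:
  actuator would be (-3, 0)
If layer 3 is active=no:
  actuator would be none
Observed (-3, 0), so layer 3 was active.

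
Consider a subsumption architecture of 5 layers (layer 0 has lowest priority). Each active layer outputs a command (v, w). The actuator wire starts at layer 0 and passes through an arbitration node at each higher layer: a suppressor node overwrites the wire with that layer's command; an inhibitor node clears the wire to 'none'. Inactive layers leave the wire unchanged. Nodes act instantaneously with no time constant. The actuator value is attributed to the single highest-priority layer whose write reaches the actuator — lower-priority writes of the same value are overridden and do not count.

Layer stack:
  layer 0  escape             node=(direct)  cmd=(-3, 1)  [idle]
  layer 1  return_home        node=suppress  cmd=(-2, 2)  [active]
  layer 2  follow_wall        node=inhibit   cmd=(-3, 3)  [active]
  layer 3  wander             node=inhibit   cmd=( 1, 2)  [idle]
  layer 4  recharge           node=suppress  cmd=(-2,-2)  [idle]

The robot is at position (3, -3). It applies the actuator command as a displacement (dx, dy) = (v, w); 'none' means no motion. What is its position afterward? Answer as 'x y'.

L0 escape: idle → wire = none
L1 return_home: active, suppressor → wire = (-2, 2)
L2 follow_wall: active, inhibitor → wire = none
L3 wander: idle → wire stays none
L4 recharge: idle → wire stays none
actuator = none
position: (3, -3) + none = (3, -3)

3 -3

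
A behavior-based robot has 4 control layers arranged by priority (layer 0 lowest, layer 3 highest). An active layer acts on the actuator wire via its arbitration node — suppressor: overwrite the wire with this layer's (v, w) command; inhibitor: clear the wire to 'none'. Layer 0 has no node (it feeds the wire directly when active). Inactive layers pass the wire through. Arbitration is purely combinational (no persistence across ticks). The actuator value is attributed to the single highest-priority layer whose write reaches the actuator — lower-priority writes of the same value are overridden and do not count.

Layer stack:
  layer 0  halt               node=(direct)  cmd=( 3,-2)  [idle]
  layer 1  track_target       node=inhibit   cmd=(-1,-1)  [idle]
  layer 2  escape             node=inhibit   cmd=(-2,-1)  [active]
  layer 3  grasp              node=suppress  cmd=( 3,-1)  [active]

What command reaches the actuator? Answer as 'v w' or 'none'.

3 -1

layer 0 (halt) idle — none
layer 1 (track_target) idle — unchanged: none
layer 2 (escape) active — inhibits: none
layer 3 (grasp) active — suppresses: (3, -1)
→ actuator (3, -1)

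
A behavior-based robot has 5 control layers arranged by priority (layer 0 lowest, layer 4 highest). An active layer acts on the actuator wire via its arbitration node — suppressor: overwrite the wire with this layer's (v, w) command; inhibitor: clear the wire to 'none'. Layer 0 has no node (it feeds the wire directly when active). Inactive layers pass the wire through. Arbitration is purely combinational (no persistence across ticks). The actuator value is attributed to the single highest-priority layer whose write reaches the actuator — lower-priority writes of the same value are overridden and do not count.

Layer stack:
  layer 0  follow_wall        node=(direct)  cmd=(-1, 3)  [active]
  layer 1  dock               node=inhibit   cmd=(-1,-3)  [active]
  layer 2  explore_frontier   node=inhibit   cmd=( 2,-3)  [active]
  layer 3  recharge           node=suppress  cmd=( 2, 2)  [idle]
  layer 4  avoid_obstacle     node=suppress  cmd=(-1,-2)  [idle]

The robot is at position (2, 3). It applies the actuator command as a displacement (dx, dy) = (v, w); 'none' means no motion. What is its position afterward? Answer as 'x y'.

L0 follow_wall: active, feeds wire = (-1, 3)
L1 dock: active, inhibitor → wire = none
L2 explore_frontier: active, inhibitor → wire = none
L3 recharge: idle → wire stays none
L4 avoid_obstacle: idle → wire stays none
actuator = none
position: (2, 3) + none = (2, 3)

2 3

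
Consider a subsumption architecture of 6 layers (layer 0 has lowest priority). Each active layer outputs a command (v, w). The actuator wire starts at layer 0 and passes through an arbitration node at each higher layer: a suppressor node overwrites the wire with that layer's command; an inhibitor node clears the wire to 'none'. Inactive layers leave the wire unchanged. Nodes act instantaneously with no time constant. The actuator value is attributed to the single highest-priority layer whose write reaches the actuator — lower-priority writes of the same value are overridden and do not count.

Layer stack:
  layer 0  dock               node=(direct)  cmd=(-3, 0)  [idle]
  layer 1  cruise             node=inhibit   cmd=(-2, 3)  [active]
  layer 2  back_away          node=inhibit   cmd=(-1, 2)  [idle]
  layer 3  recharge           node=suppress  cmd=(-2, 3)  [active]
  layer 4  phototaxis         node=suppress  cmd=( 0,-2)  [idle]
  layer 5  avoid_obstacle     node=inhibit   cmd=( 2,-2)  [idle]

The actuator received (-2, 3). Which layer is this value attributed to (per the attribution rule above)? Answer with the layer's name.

layer 0 (dock) idle — none
layer 1 (cruise) active — inhibits: none
layer 2 (back_away) idle — unchanged: none
layer 3 (recharge) active — suppresses: (-2, 3)
layer 4 (phototaxis) idle — unchanged: (-2, 3)
layer 5 (avoid_obstacle) idle — unchanged: (-2, 3)
→ actuator (-2, 3)
last writer: layer 3 = recharge

recharge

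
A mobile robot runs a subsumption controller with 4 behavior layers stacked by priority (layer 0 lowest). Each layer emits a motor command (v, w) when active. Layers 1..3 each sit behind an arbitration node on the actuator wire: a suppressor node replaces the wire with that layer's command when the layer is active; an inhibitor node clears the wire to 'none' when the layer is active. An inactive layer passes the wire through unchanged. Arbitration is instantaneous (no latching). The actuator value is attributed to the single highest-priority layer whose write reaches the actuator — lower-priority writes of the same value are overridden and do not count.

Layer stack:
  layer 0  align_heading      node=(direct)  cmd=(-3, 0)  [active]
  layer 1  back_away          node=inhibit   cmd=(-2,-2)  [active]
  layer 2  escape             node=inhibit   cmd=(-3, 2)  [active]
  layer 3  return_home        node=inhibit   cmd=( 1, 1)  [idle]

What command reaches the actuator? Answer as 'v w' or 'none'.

layer 0 (align_heading) active — direct: (-3, 0)
layer 1 (back_away) active — inhibits: none
layer 2 (escape) active — inhibits: none
layer 3 (return_home) idle — unchanged: none
→ actuator none

none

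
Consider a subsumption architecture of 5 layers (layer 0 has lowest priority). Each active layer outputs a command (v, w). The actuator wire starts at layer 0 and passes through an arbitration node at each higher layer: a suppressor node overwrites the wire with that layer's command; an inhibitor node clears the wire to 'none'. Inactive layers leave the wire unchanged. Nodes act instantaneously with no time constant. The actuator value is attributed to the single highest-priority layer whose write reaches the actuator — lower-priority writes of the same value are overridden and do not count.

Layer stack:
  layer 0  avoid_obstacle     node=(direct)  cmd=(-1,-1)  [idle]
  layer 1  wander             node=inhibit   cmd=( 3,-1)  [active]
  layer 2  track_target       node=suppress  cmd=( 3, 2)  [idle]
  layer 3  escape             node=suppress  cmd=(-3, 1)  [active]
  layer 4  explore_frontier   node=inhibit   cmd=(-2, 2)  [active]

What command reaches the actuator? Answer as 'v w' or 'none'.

L0 avoid_obstacle: idle → wire = none
L1 wander: active, inhibitor → wire = none
L2 track_target: idle → wire stays none
L3 escape: active, suppressor → wire = (-3, 1)
L4 explore_frontier: active, inhibitor → wire = none
actuator = none

none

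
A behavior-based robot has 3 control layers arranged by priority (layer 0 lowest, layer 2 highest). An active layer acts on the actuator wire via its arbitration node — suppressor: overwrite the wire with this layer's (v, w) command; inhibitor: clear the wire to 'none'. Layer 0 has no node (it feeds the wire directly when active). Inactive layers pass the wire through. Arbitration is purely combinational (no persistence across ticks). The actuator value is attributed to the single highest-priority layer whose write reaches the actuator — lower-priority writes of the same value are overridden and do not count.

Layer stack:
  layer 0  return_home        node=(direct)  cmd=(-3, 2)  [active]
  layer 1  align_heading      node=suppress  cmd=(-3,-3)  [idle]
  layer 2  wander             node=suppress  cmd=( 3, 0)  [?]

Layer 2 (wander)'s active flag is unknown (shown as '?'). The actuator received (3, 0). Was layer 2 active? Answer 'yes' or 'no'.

yes

If layer 2 is active=yes:
  actuator would be (3, 0)
If layer 2 is active=no:
  actuator would be (-3, 2)
Observed (3, 0), so layer 2 was active.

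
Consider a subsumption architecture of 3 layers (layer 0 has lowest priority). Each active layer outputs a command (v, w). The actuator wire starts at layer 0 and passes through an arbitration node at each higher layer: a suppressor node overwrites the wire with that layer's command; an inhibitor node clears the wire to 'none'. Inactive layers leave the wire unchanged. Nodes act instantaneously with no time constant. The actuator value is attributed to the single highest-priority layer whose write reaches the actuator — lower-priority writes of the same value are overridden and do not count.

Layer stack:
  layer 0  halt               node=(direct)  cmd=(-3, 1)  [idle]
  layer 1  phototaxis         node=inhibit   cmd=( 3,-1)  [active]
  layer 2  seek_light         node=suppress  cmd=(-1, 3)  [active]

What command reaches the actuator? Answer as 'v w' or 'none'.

-1 3

L0 halt: idle → wire = none
L1 phototaxis: active, inhibitor → wire = none
L2 seek_light: active, suppressor → wire = (-1, 3)
actuator = (-1, 3)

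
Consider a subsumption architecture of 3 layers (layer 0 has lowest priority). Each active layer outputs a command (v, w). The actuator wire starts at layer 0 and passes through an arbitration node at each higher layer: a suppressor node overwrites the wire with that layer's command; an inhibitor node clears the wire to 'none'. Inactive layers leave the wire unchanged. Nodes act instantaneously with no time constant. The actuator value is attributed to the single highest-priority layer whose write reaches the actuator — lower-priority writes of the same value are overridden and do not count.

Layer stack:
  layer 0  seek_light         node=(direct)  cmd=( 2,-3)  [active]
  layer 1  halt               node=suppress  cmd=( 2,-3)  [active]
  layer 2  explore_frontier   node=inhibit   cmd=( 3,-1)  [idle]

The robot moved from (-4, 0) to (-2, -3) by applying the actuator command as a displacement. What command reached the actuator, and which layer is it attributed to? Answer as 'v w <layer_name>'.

2 -3 halt

displacement = (-2, -3) − (-4, 0) = (2, -3)
L0 seek_light: active, feeds wire = (2, -3)
L1 halt: active, suppressor → wire = (2, -3)
L2 explore_frontier: idle → wire stays (2, -3)
actuator = (2, -3) — from layer 1 (halt)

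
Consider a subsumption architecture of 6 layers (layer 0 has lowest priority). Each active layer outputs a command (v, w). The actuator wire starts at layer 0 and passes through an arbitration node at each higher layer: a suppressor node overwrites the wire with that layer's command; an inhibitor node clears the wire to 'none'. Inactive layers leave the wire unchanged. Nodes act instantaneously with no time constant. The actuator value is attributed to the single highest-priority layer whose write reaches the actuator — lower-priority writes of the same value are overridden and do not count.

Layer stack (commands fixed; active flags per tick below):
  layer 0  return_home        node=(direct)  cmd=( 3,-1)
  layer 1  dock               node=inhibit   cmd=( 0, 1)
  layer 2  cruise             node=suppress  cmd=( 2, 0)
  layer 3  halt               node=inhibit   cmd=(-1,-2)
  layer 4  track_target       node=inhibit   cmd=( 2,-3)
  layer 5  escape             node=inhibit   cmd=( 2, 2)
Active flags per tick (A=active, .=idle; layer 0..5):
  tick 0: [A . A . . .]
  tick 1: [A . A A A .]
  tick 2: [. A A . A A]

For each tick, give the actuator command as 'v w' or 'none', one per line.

2 0
none
none

tick 0:
  layer 0 (return_home) active — direct: (3, -1)
  layer 1 (dock) idle — unchanged: (3, -1)
  layer 2 (cruise) active — suppresses: (2, 0)
  layer 3 (halt) idle — unchanged: (2, 0)
  layer 4 (track_target) idle — unchanged: (2, 0)
  layer 5 (escape) idle — unchanged: (2, 0)
  → actuator (2, 0)
tick 1:
  layer 0 (return_home) active — direct: (3, -1)
  layer 1 (dock) idle — unchanged: (3, -1)
  layer 2 (cruise) active — suppresses: (2, 0)
  layer 3 (halt) active — inhibits: none
  layer 4 (track_target) active — inhibits: none
  layer 5 (escape) idle — unchanged: none
  → actuator none
tick 2:
  layer 0 (return_home) idle — none
  layer 1 (dock) active — inhibits: none
  layer 2 (cruise) active — suppresses: (2, 0)
  layer 3 (halt) idle — unchanged: (2, 0)
  layer 4 (track_target) active — inhibits: none
  layer 5 (escape) active — inhibits: none
  → actuator none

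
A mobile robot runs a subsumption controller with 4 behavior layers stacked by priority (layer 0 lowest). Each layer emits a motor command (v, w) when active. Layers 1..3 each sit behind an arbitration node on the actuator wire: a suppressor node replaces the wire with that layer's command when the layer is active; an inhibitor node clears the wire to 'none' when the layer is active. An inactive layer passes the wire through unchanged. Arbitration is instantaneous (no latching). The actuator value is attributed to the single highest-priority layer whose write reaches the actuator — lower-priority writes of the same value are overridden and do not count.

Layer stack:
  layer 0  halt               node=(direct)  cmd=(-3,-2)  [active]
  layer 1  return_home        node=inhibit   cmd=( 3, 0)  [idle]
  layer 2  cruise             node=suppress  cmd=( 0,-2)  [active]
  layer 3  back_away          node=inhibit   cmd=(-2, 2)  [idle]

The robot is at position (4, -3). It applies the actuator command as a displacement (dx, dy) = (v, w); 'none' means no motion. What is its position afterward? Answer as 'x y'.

4 -5

layer 0 (halt) active — direct: (-3, -2)
layer 1 (return_home) idle — unchanged: (-3, -2)
layer 2 (cruise) active — suppresses: (0, -2)
layer 3 (back_away) idle — unchanged: (0, -2)
→ actuator (0, -2)
position: (4, -3) + (0, -2) = (4, -5)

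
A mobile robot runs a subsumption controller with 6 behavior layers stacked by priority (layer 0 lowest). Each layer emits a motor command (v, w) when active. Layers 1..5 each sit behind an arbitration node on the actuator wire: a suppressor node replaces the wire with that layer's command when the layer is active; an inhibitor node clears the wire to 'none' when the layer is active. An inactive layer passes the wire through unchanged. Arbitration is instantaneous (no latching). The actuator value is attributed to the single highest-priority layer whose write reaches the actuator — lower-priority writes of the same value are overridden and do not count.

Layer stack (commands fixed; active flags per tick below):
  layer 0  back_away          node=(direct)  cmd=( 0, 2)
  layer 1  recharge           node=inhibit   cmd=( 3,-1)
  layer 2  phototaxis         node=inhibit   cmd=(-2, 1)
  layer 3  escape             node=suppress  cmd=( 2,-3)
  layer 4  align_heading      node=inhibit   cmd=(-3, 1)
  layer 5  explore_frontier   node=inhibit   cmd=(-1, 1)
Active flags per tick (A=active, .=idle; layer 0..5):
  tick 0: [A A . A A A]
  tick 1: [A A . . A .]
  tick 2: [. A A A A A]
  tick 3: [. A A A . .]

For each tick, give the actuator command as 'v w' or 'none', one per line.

tick 0:
  layer 0 (back_away) active — direct: (0, 2)
  layer 1 (recharge) active — inhibits: none
  layer 2 (phototaxis) idle — unchanged: none
  layer 3 (escape) active — suppresses: (2, -3)
  layer 4 (align_heading) active — inhibits: none
  layer 5 (explore_frontier) active — inhibits: none
  → actuator none
tick 1:
  layer 0 (back_away) active — direct: (0, 2)
  layer 1 (recharge) active — inhibits: none
  layer 2 (phototaxis) idle — unchanged: none
  layer 3 (escape) idle — unchanged: none
  layer 4 (align_heading) active — inhibits: none
  layer 5 (explore_frontier) idle — unchanged: none
  → actuator none
tick 2:
  layer 0 (back_away) idle — none
  layer 1 (recharge) active — inhibits: none
  layer 2 (phototaxis) active — inhibits: none
  layer 3 (escape) active — suppresses: (2, -3)
  layer 4 (align_heading) active — inhibits: none
  layer 5 (explore_frontier) active — inhibits: none
  → actuator none
tick 3:
  layer 0 (back_away) idle — none
  layer 1 (recharge) active — inhibits: none
  layer 2 (phototaxis) active — inhibits: none
  layer 3 (escape) active — suppresses: (2, -3)
  layer 4 (align_heading) idle — unchanged: (2, -3)
  layer 5 (explore_frontier) idle — unchanged: (2, -3)
  → actuator (2, -3)

none
none
none
2 -3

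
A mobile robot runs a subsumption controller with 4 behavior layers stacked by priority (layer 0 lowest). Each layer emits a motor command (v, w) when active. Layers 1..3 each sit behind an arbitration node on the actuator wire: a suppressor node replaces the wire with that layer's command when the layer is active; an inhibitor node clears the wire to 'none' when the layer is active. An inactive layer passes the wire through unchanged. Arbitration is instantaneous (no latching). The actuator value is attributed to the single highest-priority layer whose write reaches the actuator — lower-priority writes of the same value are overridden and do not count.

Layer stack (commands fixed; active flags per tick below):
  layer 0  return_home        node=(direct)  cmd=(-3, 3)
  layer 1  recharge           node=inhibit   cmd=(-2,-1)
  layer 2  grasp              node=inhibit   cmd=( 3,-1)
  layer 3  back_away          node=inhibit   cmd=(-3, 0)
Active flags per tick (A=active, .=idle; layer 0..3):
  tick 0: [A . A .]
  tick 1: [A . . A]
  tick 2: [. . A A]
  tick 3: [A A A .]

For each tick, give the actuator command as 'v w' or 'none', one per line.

tick 0:
  [0] return_home on; wire := (-3, 3)
  [1] recharge off; pass (-3, 3)
  [2] grasp on (inhibit); wire := none
  [3] back_away off; pass none
  output none
tick 1:
  [0] return_home on; wire := (-3, 3)
  [1] recharge off; pass (-3, 3)
  [2] grasp off; pass (-3, 3)
  [3] back_away on (inhibit); wire := none
  output none
tick 2:
  [0] return_home off; wire := none
  [1] recharge off; pass none
  [2] grasp on (inhibit); wire := none
  [3] back_away on (inhibit); wire := none
  output none
tick 3:
  [0] return_home on; wire := (-3, 3)
  [1] recharge on (inhibit); wire := none
  [2] grasp on (inhibit); wire := none
  [3] back_away off; pass none
  output none

none
none
none
none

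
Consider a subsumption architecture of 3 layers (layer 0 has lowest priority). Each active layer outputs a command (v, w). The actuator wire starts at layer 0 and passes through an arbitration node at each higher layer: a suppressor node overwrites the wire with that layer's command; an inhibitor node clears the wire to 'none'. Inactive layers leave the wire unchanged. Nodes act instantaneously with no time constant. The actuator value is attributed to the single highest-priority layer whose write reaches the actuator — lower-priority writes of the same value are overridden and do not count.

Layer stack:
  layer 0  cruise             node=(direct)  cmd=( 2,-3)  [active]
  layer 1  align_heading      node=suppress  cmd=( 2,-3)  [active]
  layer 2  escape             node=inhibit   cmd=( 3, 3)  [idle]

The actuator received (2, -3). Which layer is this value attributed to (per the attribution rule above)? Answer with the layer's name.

[0] cruise on; wire := (2, -3)
[1] align_heading on (suppress); wire := (2, -3)
[2] escape off; pass (2, -3)
output (2, -3)
last writer: layer 1 = align_heading

align_heading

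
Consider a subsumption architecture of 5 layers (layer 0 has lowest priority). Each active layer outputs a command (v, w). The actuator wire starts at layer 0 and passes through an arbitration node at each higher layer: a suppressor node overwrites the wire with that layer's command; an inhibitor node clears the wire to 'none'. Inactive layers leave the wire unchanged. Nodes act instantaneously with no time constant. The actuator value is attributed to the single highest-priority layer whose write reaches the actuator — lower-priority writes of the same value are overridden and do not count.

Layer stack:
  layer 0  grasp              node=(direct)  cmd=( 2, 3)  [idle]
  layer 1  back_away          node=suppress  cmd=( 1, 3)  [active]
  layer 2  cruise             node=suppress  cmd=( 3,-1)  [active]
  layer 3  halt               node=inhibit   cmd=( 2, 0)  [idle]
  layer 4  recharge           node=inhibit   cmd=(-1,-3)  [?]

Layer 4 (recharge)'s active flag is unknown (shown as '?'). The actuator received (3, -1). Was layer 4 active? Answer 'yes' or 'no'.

no

If layer 4 is active=yes:
  actuator would be none
If layer 4 is active=no:
  actuator would be (3, -1)
Observed (3, -1), so layer 4 was idle.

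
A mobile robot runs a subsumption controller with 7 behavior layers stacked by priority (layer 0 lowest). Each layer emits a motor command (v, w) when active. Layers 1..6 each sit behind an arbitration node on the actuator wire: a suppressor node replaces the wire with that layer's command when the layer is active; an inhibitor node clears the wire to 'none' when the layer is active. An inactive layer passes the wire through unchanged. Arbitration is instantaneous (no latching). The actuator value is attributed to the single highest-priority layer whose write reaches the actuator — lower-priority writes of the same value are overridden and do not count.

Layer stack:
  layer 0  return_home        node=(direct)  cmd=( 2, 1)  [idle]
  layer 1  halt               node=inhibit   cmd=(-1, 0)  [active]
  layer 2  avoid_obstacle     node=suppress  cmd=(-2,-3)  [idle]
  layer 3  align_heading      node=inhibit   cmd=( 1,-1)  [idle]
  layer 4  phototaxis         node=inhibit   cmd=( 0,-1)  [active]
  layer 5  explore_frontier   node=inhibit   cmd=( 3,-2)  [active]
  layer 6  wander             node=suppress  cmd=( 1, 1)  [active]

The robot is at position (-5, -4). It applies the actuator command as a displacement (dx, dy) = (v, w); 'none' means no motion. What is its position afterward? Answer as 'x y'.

-4 -3

layer 0 (return_home) idle — none
layer 1 (halt) active — inhibits: none
layer 2 (avoid_obstacle) idle — unchanged: none
layer 3 (align_heading) idle — unchanged: none
layer 4 (phototaxis) active — inhibits: none
layer 5 (explore_frontier) active — inhibits: none
layer 6 (wander) active — suppresses: (1, 1)
→ actuator (1, 1)
position: (-5, -4) + (1, 1) = (-4, -3)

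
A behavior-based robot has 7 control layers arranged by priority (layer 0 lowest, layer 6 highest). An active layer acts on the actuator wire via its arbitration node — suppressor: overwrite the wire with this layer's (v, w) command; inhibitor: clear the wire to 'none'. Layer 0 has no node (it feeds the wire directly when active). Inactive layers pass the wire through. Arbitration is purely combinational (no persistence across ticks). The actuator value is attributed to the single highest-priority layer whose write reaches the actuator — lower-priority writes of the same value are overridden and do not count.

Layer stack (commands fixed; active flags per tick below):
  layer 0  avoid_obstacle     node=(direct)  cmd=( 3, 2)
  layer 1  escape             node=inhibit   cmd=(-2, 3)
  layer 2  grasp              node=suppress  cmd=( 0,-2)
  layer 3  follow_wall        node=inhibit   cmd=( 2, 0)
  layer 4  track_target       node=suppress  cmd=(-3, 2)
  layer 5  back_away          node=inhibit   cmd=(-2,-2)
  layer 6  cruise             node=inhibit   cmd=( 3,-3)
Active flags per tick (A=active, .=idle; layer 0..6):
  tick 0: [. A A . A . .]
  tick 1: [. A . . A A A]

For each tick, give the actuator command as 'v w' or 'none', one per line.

tick 0:
  layer 0 (avoid_obstacle) idle — none
  layer 1 (escape) active — inhibits: none
  layer 2 (grasp) active — suppresses: (0, -2)
  layer 3 (follow_wall) idle — unchanged: (0, -2)
  layer 4 (track_target) active — suppresses: (-3, 2)
  layer 5 (back_away) idle — unchanged: (-3, 2)
  layer 6 (cruise) idle — unchanged: (-3, 2)
  → actuator (-3, 2)
tick 1:
  layer 0 (avoid_obstacle) idle — none
  layer 1 (escape) active — inhibits: none
  layer 2 (grasp) idle — unchanged: none
  layer 3 (follow_wall) idle — unchanged: none
  layer 4 (track_target) active — suppresses: (-3, 2)
  layer 5 (back_away) active — inhibits: none
  layer 6 (cruise) active — inhibits: none
  → actuator none

-3 2
none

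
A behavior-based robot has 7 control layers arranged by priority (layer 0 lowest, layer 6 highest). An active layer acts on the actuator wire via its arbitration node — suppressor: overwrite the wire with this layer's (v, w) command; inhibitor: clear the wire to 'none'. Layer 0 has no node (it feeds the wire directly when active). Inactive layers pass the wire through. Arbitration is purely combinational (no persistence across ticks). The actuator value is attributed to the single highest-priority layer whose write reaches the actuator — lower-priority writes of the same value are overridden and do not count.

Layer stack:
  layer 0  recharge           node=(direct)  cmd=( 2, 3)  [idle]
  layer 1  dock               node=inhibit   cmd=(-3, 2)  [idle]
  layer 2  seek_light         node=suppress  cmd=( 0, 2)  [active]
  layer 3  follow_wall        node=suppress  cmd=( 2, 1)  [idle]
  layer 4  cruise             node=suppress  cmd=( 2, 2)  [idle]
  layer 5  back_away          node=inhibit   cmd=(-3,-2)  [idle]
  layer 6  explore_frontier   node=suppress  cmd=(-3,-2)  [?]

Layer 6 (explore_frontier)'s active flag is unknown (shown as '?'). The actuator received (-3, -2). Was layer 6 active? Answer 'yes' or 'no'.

If layer 6 is active=yes:
  actuator would be (-3, -2)
If layer 6 is active=no:
  actuator would be (0, 2)
Observed (-3, -2), so layer 6 was active.

yes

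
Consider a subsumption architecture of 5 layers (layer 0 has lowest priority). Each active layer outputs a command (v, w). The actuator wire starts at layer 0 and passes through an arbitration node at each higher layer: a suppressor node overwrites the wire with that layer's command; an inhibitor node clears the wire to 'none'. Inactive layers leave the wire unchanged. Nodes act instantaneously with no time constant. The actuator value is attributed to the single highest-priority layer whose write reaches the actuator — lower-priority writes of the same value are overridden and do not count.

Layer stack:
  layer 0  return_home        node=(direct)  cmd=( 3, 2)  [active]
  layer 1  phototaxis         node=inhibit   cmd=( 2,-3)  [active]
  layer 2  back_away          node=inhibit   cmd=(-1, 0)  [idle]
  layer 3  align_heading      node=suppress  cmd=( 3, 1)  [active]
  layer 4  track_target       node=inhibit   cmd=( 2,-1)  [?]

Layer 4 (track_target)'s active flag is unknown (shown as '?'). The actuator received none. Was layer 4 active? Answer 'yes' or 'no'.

If layer 4 is active=yes:
  actuator would be none
If layer 4 is active=no:
  actuator would be (3, 1)
Observed none, so layer 4 was active.

yes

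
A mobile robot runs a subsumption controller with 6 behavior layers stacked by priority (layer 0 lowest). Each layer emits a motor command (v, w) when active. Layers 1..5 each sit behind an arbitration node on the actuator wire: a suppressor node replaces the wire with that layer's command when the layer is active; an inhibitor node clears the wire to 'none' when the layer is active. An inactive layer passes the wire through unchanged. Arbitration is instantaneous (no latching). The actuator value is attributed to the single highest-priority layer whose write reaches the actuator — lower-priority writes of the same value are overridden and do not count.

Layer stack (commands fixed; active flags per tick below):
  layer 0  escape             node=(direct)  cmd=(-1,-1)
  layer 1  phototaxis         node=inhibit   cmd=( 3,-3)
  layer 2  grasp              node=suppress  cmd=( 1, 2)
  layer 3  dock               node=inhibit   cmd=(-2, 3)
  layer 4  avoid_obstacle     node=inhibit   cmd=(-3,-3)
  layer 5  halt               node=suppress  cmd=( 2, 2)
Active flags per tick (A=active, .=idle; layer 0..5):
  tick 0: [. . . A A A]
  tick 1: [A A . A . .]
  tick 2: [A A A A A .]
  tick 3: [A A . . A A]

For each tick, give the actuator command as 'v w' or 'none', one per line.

2 2
none
none
2 2

tick 0:
  layer 0 (escape) idle — none
  layer 1 (phototaxis) idle — unchanged: none
  layer 2 (grasp) idle — unchanged: none
  layer 3 (dock) active — inhibits: none
  layer 4 (avoid_obstacle) active — inhibits: none
  layer 5 (halt) active — suppresses: (2, 2)
  → actuator (2, 2)
tick 1:
  layer 0 (escape) active — direct: (-1, -1)
  layer 1 (phototaxis) active — inhibits: none
  layer 2 (grasp) idle — unchanged: none
  layer 3 (dock) active — inhibits: none
  layer 4 (avoid_obstacle) idle — unchanged: none
  layer 5 (halt) idle — unchanged: none
  → actuator none
tick 2:
  layer 0 (escape) active — direct: (-1, -1)
  layer 1 (phototaxis) active — inhibits: none
  layer 2 (grasp) active — suppresses: (1, 2)
  layer 3 (dock) active — inhibits: none
  layer 4 (avoid_obstacle) active — inhibits: none
  layer 5 (halt) idle — unchanged: none
  → actuator none
tick 3:
  layer 0 (escape) active — direct: (-1, -1)
  layer 1 (phototaxis) active — inhibits: none
  layer 2 (grasp) idle — unchanged: none
  layer 3 (dock) idle — unchanged: none
  layer 4 (avoid_obstacle) active — inhibits: none
  layer 5 (halt) active — suppresses: (2, 2)
  → actuator (2, 2)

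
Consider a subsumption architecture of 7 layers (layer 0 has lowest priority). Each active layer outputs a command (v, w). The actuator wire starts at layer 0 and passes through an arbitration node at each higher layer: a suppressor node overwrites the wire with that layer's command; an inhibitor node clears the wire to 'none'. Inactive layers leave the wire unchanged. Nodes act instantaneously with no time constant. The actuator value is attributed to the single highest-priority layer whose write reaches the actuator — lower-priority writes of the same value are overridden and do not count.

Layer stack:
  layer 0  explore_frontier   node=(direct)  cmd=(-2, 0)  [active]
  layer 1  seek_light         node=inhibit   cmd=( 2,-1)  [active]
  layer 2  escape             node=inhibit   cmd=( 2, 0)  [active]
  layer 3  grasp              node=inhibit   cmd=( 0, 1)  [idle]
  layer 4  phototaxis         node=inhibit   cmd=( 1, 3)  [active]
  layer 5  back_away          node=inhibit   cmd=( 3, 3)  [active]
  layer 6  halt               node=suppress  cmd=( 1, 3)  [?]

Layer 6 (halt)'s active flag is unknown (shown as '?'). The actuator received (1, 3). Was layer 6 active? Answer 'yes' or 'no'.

If layer 6 is active=yes:
  actuator would be (1, 3)
If layer 6 is active=no:
  actuator would be none
Observed (1, 3), so layer 6 was active.

yes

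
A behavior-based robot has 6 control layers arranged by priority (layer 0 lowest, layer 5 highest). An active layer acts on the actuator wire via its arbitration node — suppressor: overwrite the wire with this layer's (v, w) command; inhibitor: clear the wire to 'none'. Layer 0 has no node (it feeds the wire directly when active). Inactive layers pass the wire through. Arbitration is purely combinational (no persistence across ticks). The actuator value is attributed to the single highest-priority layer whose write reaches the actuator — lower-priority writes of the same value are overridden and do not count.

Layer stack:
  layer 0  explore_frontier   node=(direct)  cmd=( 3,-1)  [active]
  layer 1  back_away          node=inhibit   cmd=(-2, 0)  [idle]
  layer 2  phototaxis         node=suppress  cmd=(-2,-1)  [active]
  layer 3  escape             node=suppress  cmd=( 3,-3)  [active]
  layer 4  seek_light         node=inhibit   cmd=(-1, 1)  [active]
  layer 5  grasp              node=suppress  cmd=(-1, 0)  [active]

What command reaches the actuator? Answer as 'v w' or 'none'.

-1 0

[0] explore_frontier on; wire := (3, -1)
[1] back_away off; pass (3, -1)
[2] phototaxis on (suppress); wire := (-2, -1)
[3] escape on (suppress); wire := (3, -3)
[4] seek_light on (inhibit); wire := none
[5] grasp on (suppress); wire := (-1, 0)
output (-1, 0)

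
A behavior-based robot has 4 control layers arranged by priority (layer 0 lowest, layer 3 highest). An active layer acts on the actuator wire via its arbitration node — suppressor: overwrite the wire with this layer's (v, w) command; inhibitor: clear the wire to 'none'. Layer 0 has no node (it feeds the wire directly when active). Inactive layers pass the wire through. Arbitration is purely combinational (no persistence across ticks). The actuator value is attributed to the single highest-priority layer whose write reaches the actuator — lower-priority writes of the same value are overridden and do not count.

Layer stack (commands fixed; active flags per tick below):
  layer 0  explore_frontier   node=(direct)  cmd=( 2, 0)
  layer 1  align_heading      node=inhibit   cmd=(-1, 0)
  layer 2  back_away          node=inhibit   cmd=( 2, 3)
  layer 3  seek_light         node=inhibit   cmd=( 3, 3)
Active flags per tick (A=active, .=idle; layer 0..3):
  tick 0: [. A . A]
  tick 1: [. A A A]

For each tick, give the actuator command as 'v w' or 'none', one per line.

none
none

tick 0:
  layer 0 (explore_frontier) idle — none
  layer 1 (align_heading) active — inhibits: none
  layer 2 (back_away) idle — unchanged: none
  layer 3 (seek_light) active — inhibits: none
  → actuator none
tick 1:
  layer 0 (explore_frontier) idle — none
  layer 1 (align_heading) active — inhibits: none
  layer 2 (back_away) active — inhibits: none
  layer 3 (seek_light) active — inhibits: none
  → actuator none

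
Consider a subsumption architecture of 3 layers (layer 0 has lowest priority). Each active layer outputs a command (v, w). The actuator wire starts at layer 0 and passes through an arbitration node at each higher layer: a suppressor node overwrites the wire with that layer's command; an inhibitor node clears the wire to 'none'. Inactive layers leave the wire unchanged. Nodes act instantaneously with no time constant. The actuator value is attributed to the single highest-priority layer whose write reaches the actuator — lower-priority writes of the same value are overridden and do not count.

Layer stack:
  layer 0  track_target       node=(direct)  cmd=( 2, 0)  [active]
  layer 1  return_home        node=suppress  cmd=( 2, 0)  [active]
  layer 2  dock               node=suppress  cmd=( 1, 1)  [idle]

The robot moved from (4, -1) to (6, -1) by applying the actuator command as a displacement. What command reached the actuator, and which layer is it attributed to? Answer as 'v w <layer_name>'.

2 0 return_home

displacement = (6, -1) − (4, -1) = (2, 0)
[0] track_target on; wire := (2, 0)
[1] return_home on (suppress); wire := (2, 0)
[2] dock off; pass (2, 0)
output (2, 0) — from layer 1 (return_home)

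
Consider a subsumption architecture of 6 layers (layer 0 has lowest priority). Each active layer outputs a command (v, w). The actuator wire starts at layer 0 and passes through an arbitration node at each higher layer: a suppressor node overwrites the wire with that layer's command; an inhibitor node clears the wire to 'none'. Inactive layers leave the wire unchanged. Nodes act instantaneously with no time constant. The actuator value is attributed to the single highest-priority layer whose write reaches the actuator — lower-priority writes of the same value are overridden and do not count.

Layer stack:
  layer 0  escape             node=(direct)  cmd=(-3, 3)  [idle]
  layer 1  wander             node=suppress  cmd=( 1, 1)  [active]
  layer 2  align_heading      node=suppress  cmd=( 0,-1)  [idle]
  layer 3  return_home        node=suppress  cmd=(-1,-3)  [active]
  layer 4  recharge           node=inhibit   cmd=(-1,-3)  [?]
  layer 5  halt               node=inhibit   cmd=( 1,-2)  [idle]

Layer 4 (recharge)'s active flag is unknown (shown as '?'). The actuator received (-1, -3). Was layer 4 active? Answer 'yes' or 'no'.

If layer 4 is active=yes:
  actuator would be none
If layer 4 is active=no:
  actuator would be (-1, -3)
Observed (-1, -3), so layer 4 was idle.

no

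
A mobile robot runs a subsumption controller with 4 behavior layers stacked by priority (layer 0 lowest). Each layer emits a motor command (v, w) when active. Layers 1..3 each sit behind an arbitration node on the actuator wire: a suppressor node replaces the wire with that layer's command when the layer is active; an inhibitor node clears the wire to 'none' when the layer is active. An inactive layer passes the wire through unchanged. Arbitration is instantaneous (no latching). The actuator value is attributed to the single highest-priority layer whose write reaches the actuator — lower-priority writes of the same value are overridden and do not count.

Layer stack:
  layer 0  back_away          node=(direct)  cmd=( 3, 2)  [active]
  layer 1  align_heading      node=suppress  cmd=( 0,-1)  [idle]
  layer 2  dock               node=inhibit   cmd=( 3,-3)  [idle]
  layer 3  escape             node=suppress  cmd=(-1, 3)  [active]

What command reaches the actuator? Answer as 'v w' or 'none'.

-1 3

L0 back_away: active, feeds wire = (3, 2)
L1 align_heading: idle → wire stays (3, 2)
L2 dock: idle → wire stays (3, 2)
L3 escape: active, suppressor → wire = (-1, 3)
actuator = (-1, 3)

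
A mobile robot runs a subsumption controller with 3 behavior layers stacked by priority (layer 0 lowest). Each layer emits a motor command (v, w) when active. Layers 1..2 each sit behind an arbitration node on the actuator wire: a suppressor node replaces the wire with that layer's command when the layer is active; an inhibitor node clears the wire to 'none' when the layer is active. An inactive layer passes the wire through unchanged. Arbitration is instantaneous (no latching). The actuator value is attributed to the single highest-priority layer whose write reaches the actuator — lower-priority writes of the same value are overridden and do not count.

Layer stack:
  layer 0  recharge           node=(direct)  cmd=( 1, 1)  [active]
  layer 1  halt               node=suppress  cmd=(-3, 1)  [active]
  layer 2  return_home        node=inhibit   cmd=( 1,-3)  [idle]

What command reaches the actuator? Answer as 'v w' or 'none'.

L0 recharge: active, feeds wire = (1, 1)
L1 halt: active, suppressor → wire = (-3, 1)
L2 return_home: idle → wire stays (-3, 1)
actuator = (-3, 1)

-3 1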